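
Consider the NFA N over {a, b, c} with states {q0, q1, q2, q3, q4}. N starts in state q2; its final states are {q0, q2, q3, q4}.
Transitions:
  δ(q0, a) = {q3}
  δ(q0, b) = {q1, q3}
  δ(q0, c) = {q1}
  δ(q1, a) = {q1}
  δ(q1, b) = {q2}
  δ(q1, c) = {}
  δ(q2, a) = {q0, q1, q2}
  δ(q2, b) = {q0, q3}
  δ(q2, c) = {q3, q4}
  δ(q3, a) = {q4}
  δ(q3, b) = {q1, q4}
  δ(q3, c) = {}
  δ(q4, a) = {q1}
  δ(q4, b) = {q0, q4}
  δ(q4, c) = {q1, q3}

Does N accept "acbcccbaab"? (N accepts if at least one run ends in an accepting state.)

Start: {q2}
read a: {q0, q1, q2}
read c: {q1, q3, q4}
read b: {q0, q1, q2, q4}
read c: {q1, q3, q4}
read c: {q1, q3}
read c: {}
The reachable set is empty and stays empty for the remaining 4 symbols.
Reachable ∩ accepting = {} — empty.

rejected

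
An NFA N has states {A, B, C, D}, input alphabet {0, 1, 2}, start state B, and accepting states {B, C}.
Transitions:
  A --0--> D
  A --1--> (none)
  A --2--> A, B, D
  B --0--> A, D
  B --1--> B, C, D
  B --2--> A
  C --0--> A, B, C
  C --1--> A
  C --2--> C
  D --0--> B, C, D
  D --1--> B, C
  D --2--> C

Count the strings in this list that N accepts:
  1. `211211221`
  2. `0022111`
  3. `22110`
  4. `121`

`211211221`: rejected
`0022111`: accepted
`22110`: accepted
`121`: rejected

2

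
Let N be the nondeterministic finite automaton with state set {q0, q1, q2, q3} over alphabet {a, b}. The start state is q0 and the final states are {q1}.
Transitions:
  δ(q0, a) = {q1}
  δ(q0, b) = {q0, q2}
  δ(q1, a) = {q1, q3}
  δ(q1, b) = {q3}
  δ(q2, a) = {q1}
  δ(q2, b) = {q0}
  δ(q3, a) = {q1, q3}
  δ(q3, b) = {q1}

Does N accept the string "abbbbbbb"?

rejected

Start: {q0}
read a: {q1}
read b: {q3}
read b: {q1}
read b: {q3}
read b: {q1}
read b: {q3}
read b: {q1}
read b: {q3}
Reachable ∩ accepting = {} — empty.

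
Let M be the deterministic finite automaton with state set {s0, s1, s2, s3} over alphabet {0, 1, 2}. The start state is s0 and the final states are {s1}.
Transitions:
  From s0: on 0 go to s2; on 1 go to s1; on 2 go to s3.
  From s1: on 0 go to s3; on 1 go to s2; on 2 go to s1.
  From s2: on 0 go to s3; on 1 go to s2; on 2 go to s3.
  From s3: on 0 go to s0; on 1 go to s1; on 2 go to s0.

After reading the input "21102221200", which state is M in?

s0

s0 --2--> s3
s3 --1--> s1
s1 --1--> s2
s2 --0--> s3
s3 --2--> s0
s0 --2--> s3
s3 --2--> s0
s0 --1--> s1
s1 --2--> s1
s1 --0--> s3
s3 --0--> s0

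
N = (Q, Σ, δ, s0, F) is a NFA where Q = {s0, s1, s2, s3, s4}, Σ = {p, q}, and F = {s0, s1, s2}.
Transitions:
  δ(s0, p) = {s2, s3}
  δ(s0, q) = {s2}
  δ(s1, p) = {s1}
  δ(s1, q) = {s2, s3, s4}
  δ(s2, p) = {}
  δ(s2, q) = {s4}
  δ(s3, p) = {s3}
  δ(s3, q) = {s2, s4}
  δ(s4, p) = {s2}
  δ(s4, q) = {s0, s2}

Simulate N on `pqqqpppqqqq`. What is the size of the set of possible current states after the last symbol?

Start: {s0}
read p: {s2, s3}
read q: {s2, s4}
read q: {s0, s2, s4}
read q: {s0, s2, s4}
read p: {s2, s3}
read p: {s3}
read p: {s3}
read q: {s2, s4}
read q: {s0, s2, s4}
read q: {s0, s2, s4}
read q: {s0, s2, s4}
Final reachable set {s0, s2, s4} has 3 states.

3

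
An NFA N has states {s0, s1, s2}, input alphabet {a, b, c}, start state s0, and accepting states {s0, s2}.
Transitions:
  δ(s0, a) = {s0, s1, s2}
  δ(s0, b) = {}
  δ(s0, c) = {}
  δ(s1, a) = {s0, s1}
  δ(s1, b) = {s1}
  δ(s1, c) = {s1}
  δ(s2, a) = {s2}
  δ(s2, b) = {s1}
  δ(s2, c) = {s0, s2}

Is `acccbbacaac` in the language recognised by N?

accepted

Start: {s0}
read a: {s0, s1, s2}
read c: {s0, s1, s2}
read c: {s0, s1, s2}
read c: {s0, s1, s2}
read b: {s1}
read b: {s1}
read a: {s0, s1}
read c: {s1}
read a: {s0, s1}
read a: {s0, s1, s2}
read c: {s0, s1, s2}
Reachable ∩ accepting = {s0, s2} — nonempty.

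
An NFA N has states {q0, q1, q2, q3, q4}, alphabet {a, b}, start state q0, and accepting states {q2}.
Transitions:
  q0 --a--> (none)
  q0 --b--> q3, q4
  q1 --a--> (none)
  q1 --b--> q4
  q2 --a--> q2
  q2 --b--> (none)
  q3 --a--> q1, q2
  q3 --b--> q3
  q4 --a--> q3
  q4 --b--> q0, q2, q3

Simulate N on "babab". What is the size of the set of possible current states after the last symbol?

Start: {q0}
read b: {q3, q4}
read a: {q1, q2, q3}
read b: {q3, q4}
read a: {q1, q2, q3}
read b: {q3, q4}
Final reachable set {q3, q4} has 2 states.

2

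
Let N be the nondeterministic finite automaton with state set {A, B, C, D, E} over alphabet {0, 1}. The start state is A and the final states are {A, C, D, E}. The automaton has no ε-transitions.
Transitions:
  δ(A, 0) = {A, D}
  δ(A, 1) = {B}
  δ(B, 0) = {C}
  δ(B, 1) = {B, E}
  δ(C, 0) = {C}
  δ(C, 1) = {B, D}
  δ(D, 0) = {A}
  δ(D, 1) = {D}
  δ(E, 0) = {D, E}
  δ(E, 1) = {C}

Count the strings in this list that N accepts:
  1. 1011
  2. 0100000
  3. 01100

3

1011: accepted
0100000: accepted
01100: accepted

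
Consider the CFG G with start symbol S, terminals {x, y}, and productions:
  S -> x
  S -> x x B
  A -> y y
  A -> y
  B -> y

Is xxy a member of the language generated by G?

S ⇒ xxB ⇒ xxy

yes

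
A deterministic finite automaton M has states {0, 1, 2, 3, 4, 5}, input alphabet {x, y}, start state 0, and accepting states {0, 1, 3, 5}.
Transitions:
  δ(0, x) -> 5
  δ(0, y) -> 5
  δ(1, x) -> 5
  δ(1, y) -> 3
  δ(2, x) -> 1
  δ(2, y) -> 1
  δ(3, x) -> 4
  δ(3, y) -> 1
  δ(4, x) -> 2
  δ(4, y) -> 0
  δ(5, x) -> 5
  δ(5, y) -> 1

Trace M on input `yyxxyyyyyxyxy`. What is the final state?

1

0 --y--> 5
5 --y--> 1
1 --x--> 5
5 --x--> 5
5 --y--> 1
1 --y--> 3
3 --y--> 1
1 --y--> 3
3 --y--> 1
1 --x--> 5
5 --y--> 1
1 --x--> 5
5 --y--> 1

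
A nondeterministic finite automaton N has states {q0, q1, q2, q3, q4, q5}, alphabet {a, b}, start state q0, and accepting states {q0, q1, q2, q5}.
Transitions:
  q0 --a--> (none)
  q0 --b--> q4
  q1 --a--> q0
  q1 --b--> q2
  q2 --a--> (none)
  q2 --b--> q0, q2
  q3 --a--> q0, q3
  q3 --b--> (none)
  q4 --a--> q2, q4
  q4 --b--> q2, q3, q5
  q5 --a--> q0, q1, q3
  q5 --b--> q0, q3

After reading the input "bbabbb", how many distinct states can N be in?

4

Start: {q0}
read b: {q4}
read b: {q2, q3, q5}
read a: {q0, q1, q3}
read b: {q2, q4}
read b: {q0, q2, q3, q5}
read b: {q0, q2, q3, q4}
Final reachable set {q0, q2, q3, q4} has 4 states.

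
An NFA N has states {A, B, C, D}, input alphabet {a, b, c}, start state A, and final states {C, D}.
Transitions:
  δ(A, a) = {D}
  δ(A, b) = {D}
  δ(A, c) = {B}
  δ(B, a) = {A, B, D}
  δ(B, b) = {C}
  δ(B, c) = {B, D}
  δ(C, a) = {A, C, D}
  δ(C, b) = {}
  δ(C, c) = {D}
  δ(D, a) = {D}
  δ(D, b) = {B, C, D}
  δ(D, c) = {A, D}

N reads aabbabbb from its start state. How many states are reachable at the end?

3

Start: {A}
read a: {D}
read a: {D}
read b: {B, C, D}
read b: {B, C, D}
read a: {A, B, C, D}
read b: {B, C, D}
read b: {B, C, D}
read b: {B, C, D}
Final reachable set {B, C, D} has 3 states.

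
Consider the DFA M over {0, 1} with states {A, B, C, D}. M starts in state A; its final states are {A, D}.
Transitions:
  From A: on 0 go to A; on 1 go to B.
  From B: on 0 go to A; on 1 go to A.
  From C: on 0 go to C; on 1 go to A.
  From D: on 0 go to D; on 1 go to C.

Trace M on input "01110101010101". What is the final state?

A --0--> A
A --1--> B
B --1--> A
A --1--> B
B --0--> A
A --1--> B
B --0--> A
A --1--> B
B --0--> A
A --1--> B
B --0--> A
A --1--> B
B --0--> A
A --1--> B

B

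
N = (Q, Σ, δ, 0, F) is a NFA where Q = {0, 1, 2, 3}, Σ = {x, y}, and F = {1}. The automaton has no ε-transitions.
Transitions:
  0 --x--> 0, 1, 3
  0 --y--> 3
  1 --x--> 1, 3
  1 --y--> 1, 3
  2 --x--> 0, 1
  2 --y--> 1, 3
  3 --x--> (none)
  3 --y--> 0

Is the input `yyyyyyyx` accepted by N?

rejected

Start: {0}
read y: {3}
read y: {0}
read y: {3}
read y: {0}
read y: {3}
read y: {0}
read y: {3}
read x: {}
Reachable ∩ accepting = {} — empty.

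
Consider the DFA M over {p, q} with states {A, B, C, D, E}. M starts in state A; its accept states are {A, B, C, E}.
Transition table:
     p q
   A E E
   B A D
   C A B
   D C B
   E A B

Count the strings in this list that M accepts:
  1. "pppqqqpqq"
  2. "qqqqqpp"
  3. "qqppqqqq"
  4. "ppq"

3

"pppqqqpqq": accepted
"qqqqqpp": accepted
"qqppqqqq": rejected
"ppq": accepted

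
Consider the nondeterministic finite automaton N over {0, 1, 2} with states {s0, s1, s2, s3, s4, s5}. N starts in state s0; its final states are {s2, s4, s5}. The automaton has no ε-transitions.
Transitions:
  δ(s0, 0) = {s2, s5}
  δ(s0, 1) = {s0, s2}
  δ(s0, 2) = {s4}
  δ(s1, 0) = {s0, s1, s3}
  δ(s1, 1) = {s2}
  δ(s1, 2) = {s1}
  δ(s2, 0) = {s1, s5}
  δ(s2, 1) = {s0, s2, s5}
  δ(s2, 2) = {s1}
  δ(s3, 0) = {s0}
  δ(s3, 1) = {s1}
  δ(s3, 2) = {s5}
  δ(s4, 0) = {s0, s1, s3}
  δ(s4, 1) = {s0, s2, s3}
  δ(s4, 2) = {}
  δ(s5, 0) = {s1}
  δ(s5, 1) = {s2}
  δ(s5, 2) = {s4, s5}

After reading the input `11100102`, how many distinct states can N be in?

3

Start: {s0}
read 1: {s0, s2}
read 1: {s0, s2, s5}
read 1: {s0, s2, s5}
read 0: {s1, s2, s5}
read 0: {s0, s1, s3, s5}
read 1: {s0, s1, s2}
read 0: {s0, s1, s2, s3, s5}
read 2: {s1, s4, s5}
Final reachable set {s1, s4, s5} has 3 states.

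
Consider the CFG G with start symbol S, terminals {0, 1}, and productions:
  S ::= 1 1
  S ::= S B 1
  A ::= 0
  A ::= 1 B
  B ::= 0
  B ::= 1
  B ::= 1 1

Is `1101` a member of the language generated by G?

S ⇒ SB1 ⇒ 11B1 ⇒ 1101

yes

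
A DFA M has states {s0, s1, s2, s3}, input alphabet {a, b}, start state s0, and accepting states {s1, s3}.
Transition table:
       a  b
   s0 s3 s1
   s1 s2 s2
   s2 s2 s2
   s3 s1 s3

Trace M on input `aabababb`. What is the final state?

s2

s0 --a--> s3
s3 --a--> s1
s1 --b--> s2
s2 --a--> s2
s2 --b--> s2
s2 --a--> s2
s2 --b--> s2
s2 --b--> s2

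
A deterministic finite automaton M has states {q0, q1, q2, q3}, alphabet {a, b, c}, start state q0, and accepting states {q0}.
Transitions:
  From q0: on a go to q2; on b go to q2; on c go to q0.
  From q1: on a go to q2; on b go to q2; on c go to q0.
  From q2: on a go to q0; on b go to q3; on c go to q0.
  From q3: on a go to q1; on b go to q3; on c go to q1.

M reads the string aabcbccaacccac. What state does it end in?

q0 --a--> q2
q2 --a--> q0
q0 --b--> q2
q2 --c--> q0
q0 --b--> q2
q2 --c--> q0
q0 --c--> q0
q0 --a--> q2
q2 --a--> q0
q0 --c--> q0
q0 --c--> q0
q0 --c--> q0
q0 --a--> q2
q2 --c--> q0

q0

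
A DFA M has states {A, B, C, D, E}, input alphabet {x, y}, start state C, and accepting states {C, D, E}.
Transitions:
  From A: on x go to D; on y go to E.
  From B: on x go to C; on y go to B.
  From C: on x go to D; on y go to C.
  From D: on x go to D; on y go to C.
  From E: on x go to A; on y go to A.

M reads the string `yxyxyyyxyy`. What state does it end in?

C --y--> C
C --x--> D
D --y--> C
C --x--> D
D --y--> C
C --y--> C
C --y--> C
C --x--> D
D --y--> C
C --y--> C

C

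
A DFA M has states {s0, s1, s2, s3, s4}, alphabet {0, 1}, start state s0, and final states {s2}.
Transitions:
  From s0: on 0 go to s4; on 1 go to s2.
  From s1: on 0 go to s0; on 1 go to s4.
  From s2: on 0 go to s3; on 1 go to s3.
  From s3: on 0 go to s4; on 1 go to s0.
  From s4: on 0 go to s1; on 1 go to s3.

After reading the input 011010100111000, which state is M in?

s0

s0 --0--> s4
s4 --1--> s3
s3 --1--> s0
s0 --0--> s4
s4 --1--> s3
s3 --0--> s4
s4 --1--> s3
s3 --0--> s4
s4 --0--> s1
s1 --1--> s4
s4 --1--> s3
s3 --1--> s0
s0 --0--> s4
s4 --0--> s1
s1 --0--> s0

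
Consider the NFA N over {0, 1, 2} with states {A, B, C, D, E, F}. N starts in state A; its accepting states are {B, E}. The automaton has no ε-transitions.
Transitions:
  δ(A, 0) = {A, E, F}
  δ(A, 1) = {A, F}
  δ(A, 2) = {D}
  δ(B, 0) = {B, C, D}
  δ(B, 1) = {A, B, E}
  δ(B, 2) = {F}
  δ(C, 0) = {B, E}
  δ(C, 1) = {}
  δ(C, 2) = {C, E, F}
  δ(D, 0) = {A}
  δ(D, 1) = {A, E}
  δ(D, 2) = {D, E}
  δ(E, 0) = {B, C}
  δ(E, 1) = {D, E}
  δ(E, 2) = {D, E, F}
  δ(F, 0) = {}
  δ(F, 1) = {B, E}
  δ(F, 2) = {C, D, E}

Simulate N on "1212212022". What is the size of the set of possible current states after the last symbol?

Start: {A}
read 1: {A, F}
read 2: {C, D, E}
read 1: {A, D, E}
read 2: {D, E, F}
read 2: {C, D, E, F}
read 1: {A, B, D, E}
read 2: {D, E, F}
read 0: {A, B, C}
read 2: {C, D, E, F}
read 2: {C, D, E, F}
Final reachable set {C, D, E, F} has 4 states.

4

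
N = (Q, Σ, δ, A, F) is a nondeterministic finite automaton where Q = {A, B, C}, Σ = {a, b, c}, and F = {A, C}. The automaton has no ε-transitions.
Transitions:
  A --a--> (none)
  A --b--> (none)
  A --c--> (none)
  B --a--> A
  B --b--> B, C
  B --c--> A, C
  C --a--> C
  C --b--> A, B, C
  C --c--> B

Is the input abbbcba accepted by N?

Start: {A}
read a: {}
The reachable set is empty and stays empty for the remaining 6 symbols.
Reachable ∩ accepting = {} — empty.

rejected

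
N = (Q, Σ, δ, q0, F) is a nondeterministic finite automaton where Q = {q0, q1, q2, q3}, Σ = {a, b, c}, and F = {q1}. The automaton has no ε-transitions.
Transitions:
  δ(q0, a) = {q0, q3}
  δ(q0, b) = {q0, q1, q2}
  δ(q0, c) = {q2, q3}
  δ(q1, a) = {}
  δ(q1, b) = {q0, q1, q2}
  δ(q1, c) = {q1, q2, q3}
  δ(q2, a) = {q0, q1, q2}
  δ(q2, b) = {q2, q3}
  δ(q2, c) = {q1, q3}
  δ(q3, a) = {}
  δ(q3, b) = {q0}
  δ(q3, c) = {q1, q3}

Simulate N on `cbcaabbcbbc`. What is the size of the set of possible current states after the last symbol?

3

Start: {q0}
read c: {q2, q3}
read b: {q0, q2, q3}
read c: {q1, q2, q3}
read a: {q0, q1, q2}
read a: {q0, q1, q2, q3}
read b: {q0, q1, q2, q3}
read b: {q0, q1, q2, q3}
read c: {q1, q2, q3}
read b: {q0, q1, q2, q3}
read b: {q0, q1, q2, q3}
read c: {q1, q2, q3}
Final reachable set {q1, q2, q3} has 3 states.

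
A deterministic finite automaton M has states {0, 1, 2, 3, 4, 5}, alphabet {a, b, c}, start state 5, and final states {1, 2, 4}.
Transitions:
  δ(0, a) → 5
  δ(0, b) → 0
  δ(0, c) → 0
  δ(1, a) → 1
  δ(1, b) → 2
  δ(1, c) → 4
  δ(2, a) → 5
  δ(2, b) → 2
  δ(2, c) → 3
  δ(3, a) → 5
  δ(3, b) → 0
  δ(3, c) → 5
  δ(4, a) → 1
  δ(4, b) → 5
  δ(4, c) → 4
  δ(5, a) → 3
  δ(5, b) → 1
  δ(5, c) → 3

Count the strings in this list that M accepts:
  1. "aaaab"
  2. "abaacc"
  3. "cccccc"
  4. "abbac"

"aaaab": accepted
"abaacc": rejected
"cccccc": rejected
"abbac": rejected

1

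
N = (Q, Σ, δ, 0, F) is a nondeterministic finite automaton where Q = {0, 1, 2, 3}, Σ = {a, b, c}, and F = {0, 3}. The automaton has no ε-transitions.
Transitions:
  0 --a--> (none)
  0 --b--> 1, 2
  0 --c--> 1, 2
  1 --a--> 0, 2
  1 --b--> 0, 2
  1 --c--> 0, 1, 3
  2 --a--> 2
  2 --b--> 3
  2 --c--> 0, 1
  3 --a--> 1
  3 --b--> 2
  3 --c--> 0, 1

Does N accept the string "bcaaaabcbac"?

accepted

Start: {0}
read b: {1, 2}
read c: {0, 1, 3}
read a: {0, 1, 2}
read a: {0, 2}
read a: {2}
read a: {2}
read b: {3}
read c: {0, 1}
read b: {0, 1, 2}
read a: {0, 2}
read c: {0, 1, 2}
Reachable ∩ accepting = {0} — nonempty.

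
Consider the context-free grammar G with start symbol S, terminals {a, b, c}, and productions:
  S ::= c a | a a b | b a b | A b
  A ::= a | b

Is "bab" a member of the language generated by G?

S ⇒ bab

yes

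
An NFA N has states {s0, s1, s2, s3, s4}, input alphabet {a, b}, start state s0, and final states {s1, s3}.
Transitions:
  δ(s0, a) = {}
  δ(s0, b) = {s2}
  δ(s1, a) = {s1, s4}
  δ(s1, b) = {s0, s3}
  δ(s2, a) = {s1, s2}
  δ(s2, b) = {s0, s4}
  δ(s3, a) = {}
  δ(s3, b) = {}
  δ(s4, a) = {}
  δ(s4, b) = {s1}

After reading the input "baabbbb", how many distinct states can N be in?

4

Start: {s0}
read b: {s2}
read a: {s1, s2}
read a: {s1, s2, s4}
read b: {s0, s1, s3, s4}
read b: {s0, s1, s2, s3}
read b: {s0, s2, s3, s4}
read b: {s0, s1, s2, s4}
Final reachable set {s0, s1, s2, s4} has 4 states.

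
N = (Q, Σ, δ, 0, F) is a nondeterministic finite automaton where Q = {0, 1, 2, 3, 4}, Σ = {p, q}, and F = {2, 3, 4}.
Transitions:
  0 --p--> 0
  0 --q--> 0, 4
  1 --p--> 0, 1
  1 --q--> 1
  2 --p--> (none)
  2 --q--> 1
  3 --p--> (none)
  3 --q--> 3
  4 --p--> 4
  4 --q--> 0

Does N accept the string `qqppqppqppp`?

accepted

Start: {0}
read q: {0, 4}
read q: {0, 4}
read p: {0, 4}
read p: {0, 4}
read q: {0, 4}
read p: {0, 4}
read p: {0, 4}
read q: {0, 4}
read p: {0, 4}
read p: {0, 4}
read p: {0, 4}
Reachable ∩ accepting = {4} — nonempty.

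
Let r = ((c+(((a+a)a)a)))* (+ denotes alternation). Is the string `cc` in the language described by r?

yes

Split into 2 pieces c · c; each matches (c+(((a+a)a)a)).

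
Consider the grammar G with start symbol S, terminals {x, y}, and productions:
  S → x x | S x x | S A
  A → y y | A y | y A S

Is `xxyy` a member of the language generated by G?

S ⇒ SA ⇒ xxA ⇒ xxyy

yes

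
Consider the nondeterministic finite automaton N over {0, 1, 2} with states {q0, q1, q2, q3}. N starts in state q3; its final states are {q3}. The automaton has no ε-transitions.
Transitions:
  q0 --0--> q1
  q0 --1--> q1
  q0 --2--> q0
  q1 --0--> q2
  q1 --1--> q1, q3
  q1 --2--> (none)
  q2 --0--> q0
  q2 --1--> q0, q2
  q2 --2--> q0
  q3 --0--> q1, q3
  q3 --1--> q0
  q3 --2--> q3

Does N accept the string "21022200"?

Start: {q3}
read 2: {q3}
read 1: {q0}
read 0: {q1}
read 2: {}
The reachable set is empty and stays empty for the remaining 4 symbols.
Reachable ∩ accepting = {} — empty.

rejected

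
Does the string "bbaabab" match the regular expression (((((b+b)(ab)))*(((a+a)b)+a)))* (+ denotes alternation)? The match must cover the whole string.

bbaabab cannot be split into zero or more pieces each matching ((((b+b)(ab)))*(((a+a)b)+a)).

no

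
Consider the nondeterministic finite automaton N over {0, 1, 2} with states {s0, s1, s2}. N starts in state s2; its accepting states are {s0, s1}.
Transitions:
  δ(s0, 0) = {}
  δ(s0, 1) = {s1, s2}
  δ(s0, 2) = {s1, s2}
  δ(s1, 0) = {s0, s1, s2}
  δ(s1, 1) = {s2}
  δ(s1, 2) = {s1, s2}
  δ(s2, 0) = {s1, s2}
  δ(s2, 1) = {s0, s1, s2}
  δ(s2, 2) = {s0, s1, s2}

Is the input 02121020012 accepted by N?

Start: {s2}
read 0: {s1, s2}
read 2: {s0, s1, s2}
read 1: {s0, s1, s2}
read 2: {s0, s1, s2}
read 1: {s0, s1, s2}
read 0: {s0, s1, s2}
read 2: {s0, s1, s2}
read 0: {s0, s1, s2}
read 0: {s0, s1, s2}
read 1: {s0, s1, s2}
read 2: {s0, s1, s2}
Reachable ∩ accepting = {s0, s1} — nonempty.

accepted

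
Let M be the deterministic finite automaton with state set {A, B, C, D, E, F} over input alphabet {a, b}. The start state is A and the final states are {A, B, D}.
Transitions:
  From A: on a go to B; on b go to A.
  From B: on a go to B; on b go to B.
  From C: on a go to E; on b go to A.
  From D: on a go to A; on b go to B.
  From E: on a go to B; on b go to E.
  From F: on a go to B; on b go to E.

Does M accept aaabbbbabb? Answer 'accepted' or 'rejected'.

A --a--> B
B --a--> B
B --a--> B
B --b--> B
B --b--> B
B --b--> B
B --b--> B
B --a--> B
B --b--> B
B --b--> B
End in state B, which is an accepting state.

accepted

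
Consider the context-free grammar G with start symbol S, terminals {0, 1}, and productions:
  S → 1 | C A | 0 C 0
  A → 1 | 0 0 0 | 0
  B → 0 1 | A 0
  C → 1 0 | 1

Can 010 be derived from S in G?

S ⇒ 0C0 ⇒ 010

yes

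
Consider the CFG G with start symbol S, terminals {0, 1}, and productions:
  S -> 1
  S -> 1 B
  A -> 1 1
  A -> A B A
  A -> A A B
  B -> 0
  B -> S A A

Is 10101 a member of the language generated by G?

no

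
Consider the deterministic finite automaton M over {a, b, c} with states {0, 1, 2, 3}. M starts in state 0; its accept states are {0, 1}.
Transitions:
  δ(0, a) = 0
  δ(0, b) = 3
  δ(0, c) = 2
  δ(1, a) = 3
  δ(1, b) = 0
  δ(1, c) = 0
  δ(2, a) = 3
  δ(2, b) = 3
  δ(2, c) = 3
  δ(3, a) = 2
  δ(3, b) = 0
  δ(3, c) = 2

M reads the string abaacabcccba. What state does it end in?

0 --a--> 0
0 --b--> 3
3 --a--> 2
2 --a--> 3
3 --c--> 2
2 --a--> 3
3 --b--> 0
0 --c--> 2
2 --c--> 3
3 --c--> 2
2 --b--> 3
3 --a--> 2

2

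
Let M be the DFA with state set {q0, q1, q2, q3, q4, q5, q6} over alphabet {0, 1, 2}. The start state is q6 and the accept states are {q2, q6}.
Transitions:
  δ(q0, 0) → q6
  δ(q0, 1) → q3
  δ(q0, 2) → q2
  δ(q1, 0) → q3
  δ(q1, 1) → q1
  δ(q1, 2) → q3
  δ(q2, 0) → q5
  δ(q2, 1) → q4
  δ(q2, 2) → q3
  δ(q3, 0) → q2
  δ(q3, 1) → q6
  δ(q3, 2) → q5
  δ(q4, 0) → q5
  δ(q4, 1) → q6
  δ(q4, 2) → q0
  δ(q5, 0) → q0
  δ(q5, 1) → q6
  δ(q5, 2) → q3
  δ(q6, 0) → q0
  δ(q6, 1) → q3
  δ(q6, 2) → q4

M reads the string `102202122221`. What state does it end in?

q6

q6 --1--> q3
q3 --0--> q2
q2 --2--> q3
q3 --2--> q5
q5 --0--> q0
q0 --2--> q2
q2 --1--> q4
q4 --2--> q0
q0 --2--> q2
q2 --2--> q3
q3 --2--> q5
q5 --1--> q6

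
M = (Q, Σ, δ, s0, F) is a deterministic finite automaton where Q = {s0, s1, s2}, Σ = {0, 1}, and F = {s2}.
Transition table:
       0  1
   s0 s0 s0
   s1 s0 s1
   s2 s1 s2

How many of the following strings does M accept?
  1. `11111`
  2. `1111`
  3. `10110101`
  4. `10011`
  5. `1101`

0

`11111`: rejected
`1111`: rejected
`10110101`: rejected
`10011`: rejected
`1101`: rejected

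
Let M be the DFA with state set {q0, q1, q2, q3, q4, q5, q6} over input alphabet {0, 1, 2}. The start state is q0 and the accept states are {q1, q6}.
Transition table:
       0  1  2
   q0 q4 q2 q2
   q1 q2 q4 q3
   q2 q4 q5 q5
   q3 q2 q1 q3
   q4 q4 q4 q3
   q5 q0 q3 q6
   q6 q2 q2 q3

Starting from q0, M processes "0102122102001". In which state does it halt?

q4

q0 --0--> q4
q4 --1--> q4
q4 --0--> q4
q4 --2--> q3
q3 --1--> q1
q1 --2--> q3
q3 --2--> q3
q3 --1--> q1
q1 --0--> q2
q2 --2--> q5
q5 --0--> q0
q0 --0--> q4
q4 --1--> q4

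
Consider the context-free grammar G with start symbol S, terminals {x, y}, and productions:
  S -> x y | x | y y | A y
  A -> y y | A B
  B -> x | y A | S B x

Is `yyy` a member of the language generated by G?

yes

S ⇒ Ay ⇒ yyy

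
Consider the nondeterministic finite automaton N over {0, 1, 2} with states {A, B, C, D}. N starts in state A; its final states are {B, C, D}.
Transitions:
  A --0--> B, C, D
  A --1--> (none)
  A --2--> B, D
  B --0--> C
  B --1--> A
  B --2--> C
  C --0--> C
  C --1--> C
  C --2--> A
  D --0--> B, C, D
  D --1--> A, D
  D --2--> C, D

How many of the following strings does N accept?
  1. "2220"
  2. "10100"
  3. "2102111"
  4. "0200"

"2220": accepted
"10100": rejected
"2102111": accepted
"0200": accepted

3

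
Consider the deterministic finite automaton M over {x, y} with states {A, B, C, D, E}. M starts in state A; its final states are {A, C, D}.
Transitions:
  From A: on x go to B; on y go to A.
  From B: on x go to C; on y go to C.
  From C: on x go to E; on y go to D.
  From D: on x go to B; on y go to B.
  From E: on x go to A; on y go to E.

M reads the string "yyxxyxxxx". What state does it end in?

A

A --y--> A
A --y--> A
A --x--> B
B --x--> C
C --y--> D
D --x--> B
B --x--> C
C --x--> E
E --x--> A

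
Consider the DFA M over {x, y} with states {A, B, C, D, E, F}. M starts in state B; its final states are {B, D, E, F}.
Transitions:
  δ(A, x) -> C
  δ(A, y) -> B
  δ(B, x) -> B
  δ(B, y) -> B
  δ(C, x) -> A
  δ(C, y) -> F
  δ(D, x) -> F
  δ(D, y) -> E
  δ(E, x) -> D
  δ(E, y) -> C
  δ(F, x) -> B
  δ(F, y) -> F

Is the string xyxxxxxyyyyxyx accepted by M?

accepted

B --x--> B
B --y--> B
B --x--> B
B --x--> B
B --x--> B
B --x--> B
B --x--> B
B --y--> B
B --y--> B
B --y--> B
B --y--> B
B --x--> B
B --y--> B
B --x--> B
End in state B, which is an accepting state.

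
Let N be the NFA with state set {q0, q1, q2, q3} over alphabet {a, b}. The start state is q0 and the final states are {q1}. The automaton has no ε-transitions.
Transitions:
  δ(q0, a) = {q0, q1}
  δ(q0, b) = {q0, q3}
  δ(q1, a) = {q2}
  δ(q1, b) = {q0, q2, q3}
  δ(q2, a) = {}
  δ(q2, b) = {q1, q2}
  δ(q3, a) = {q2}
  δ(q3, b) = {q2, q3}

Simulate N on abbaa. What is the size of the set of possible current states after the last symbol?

3

Start: {q0}
read a: {q0, q1}
read b: {q0, q2, q3}
read b: {q0, q1, q2, q3}
read a: {q0, q1, q2}
read a: {q0, q1, q2}
Final reachable set {q0, q1, q2} has 3 states.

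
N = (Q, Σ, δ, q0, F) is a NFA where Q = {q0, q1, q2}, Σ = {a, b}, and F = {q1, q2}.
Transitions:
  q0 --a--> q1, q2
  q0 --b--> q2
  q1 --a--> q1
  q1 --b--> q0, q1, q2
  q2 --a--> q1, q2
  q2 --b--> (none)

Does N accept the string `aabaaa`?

accepted

Start: {q0}
read a: {q1, q2}
read a: {q1, q2}
read b: {q0, q1, q2}
read a: {q1, q2}
read a: {q1, q2}
read a: {q1, q2}
Reachable ∩ accepting = {q1, q2} — nonempty.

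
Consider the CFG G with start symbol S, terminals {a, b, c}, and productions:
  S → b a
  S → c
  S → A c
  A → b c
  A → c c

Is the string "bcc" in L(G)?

yes

S ⇒ Ac ⇒ bcc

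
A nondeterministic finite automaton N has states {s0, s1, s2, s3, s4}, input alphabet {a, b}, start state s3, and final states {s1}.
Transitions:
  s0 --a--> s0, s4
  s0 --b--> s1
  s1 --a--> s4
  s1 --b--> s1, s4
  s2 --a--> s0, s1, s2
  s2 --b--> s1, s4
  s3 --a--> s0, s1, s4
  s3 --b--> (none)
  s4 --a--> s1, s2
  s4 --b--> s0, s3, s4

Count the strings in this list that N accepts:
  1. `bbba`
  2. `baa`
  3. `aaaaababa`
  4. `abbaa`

2

`bbba`: rejected
`baa`: rejected
`aaaaababa`: accepted
`abbaa`: accepted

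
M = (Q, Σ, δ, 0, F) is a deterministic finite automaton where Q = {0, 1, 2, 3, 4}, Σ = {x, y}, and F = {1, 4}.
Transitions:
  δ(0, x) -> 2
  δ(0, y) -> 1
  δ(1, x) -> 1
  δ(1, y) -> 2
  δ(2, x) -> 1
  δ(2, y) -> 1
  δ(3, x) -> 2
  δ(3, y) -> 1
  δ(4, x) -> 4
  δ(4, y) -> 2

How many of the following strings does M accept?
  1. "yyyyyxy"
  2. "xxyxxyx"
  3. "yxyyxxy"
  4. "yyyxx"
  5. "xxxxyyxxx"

"yyyyyxy": rejected
"xxyxxyx": accepted
"yxyyxxy": rejected
"yyyxx": accepted
"xxxxyyxxx": accepted

3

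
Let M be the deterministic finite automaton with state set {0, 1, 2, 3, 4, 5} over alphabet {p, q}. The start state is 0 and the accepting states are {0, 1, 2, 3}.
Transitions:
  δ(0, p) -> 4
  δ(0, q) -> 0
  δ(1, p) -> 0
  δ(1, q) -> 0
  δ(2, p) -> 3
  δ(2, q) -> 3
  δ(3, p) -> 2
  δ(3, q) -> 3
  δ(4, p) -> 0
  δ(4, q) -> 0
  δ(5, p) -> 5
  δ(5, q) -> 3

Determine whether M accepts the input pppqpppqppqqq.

accepted

0 --p--> 4
4 --p--> 0
0 --p--> 4
4 --q--> 0
0 --p--> 4
4 --p--> 0
0 --p--> 4
4 --q--> 0
0 --p--> 4
4 --p--> 0
0 --q--> 0
0 --q--> 0
0 --q--> 0
End in state 0, which is an accepting state.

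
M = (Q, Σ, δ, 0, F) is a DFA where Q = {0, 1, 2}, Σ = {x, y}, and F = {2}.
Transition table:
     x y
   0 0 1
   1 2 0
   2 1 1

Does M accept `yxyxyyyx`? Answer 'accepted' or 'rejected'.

0 --y--> 1
1 --x--> 2
2 --y--> 1
1 --x--> 2
2 --y--> 1
1 --y--> 0
0 --y--> 1
1 --x--> 2
End in state 2, which is an accepting state.

accepted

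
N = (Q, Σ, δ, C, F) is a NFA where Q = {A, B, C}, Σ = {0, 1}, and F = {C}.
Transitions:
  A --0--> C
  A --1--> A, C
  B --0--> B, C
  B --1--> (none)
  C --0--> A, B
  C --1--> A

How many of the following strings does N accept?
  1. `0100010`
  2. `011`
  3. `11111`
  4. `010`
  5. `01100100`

`0100010`: accepted
`011`: accepted
`11111`: accepted
`010`: accepted
`01100100`: accepted

5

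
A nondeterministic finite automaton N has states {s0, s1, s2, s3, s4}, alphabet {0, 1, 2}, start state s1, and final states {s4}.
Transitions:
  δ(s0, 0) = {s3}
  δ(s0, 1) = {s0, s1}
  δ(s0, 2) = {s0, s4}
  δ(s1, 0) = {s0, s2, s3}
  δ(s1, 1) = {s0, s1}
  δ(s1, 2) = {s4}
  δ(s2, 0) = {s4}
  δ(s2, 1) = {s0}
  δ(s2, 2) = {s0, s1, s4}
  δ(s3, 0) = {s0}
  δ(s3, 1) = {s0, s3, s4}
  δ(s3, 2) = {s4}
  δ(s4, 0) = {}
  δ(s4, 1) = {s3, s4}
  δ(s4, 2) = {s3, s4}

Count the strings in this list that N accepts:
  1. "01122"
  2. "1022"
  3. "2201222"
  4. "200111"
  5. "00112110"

"01122": accepted
"1022": accepted
"2201222": accepted
"200111": rejected
"00112110": rejected

3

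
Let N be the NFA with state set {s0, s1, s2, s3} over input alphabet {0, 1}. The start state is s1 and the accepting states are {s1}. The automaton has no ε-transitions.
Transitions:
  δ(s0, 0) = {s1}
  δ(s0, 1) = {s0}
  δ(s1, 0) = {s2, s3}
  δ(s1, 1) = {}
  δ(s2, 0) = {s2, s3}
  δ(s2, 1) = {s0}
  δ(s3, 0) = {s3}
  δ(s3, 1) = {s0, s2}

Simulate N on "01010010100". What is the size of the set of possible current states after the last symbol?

2

Start: {s1}
read 0: {s2, s3}
read 1: {s0, s2}
read 0: {s1, s2, s3}
read 1: {s0, s2}
read 0: {s1, s2, s3}
read 0: {s2, s3}
read 1: {s0, s2}
read 0: {s1, s2, s3}
read 1: {s0, s2}
read 0: {s1, s2, s3}
read 0: {s2, s3}
Final reachable set {s2, s3} has 2 states.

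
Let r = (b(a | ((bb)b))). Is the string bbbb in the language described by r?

Split as b·bbb: b matches b and (a|((bb)b)) matches bbb.

yes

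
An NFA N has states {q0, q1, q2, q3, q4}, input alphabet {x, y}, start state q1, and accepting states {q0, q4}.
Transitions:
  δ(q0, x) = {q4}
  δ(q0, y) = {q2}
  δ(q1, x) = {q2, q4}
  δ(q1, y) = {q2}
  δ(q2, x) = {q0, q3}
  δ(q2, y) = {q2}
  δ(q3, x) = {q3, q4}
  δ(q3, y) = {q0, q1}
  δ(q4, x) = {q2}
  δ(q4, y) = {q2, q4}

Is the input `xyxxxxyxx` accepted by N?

accepted

Start: {q1}
read x: {q2, q4}
read y: {q2, q4}
read x: {q0, q2, q3}
read x: {q0, q3, q4}
read x: {q2, q3, q4}
read x: {q0, q2, q3, q4}
read y: {q0, q1, q2, q4}
read x: {q0, q2, q3, q4}
read x: {q0, q2, q3, q4}
Reachable ∩ accepting = {q0, q4} — nonempty.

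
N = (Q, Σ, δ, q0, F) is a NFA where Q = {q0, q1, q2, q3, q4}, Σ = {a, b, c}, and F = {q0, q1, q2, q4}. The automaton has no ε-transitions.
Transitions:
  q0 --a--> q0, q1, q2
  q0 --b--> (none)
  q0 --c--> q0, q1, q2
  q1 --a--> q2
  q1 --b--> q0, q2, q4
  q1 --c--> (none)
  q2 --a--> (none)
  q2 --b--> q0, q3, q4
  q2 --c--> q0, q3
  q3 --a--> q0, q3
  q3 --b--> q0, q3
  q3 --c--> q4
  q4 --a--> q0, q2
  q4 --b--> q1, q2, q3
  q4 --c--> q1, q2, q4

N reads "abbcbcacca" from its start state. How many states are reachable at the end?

Start: {q0}
read a: {q0, q1, q2}
read b: {q0, q2, q3, q4}
read b: {q0, q1, q2, q3, q4}
read c: {q0, q1, q2, q3, q4}
read b: {q0, q1, q2, q3, q4}
read c: {q0, q1, q2, q3, q4}
read a: {q0, q1, q2, q3}
read c: {q0, q1, q2, q3, q4}
read c: {q0, q1, q2, q3, q4}
read a: {q0, q1, q2, q3}
Final reachable set {q0, q1, q2, q3} has 4 states.

4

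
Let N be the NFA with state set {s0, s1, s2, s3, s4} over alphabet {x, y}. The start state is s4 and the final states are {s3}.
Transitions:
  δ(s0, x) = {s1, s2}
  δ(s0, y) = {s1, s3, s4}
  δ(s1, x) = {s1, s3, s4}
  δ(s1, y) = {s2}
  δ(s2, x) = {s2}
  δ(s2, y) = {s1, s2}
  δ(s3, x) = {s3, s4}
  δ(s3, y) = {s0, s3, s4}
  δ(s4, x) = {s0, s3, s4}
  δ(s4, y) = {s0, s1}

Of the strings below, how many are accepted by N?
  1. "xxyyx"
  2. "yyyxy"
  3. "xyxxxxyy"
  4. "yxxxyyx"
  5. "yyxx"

"xxyyx": accepted
"yyyxy": accepted
"xyxxxxyy": accepted
"yxxxyyx": accepted
"yyxx": accepted

5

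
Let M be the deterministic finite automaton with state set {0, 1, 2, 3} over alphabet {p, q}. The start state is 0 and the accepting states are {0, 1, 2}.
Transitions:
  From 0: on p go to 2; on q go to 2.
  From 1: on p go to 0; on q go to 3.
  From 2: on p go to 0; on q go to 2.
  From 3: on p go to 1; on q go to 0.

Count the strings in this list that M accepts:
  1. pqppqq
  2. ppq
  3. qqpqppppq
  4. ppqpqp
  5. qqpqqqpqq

5

pqppqq: accepted
ppq: accepted
qqpqppppq: accepted
ppqpqp: accepted
qqpqqqpqq: accepted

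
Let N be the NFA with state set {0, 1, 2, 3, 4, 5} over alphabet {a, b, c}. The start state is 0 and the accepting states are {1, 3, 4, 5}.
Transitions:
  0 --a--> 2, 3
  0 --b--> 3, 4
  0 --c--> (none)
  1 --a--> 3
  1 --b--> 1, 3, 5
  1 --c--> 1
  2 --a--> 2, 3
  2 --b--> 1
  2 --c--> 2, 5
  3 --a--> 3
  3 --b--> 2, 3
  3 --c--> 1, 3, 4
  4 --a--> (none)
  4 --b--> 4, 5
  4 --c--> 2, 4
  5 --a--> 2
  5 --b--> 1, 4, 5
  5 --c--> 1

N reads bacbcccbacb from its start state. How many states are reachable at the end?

5

Start: {0}
read b: {3, 4}
read a: {3}
read c: {1, 3, 4}
read b: {1, 2, 3, 4, 5}
read c: {1, 2, 3, 4, 5}
read c: {1, 2, 3, 4, 5}
read c: {1, 2, 3, 4, 5}
read b: {1, 2, 3, 4, 5}
read a: {2, 3}
read c: {1, 2, 3, 4, 5}
read b: {1, 2, 3, 4, 5}
Final reachable set {1, 2, 3, 4, 5} has 5 states.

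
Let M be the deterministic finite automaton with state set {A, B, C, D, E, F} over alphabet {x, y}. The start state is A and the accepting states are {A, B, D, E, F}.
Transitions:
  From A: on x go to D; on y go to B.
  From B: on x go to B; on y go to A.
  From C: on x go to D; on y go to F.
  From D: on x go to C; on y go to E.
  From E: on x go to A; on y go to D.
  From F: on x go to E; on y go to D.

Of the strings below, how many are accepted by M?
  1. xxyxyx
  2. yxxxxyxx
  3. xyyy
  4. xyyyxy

2

xxyxyx: rejected
yxxxxyxx: rejected
xyyy: accepted
xyyyxy: accepted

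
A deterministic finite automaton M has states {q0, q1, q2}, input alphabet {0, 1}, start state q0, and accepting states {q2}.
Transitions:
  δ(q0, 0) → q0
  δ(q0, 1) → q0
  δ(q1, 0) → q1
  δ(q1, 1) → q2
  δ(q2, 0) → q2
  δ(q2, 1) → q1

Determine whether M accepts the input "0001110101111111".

q0 --0--> q0
q0 --0--> q0
q0 --0--> q0
q0 --1--> q0
q0 --1--> q0
q0 --1--> q0
q0 --0--> q0
q0 --1--> q0
q0 --0--> q0
q0 --1--> q0
q0 --1--> q0
q0 --1--> q0
q0 --1--> q0
q0 --1--> q0
q0 --1--> q0
q0 --1--> q0
End in state q0, which is not an accepting state.

rejected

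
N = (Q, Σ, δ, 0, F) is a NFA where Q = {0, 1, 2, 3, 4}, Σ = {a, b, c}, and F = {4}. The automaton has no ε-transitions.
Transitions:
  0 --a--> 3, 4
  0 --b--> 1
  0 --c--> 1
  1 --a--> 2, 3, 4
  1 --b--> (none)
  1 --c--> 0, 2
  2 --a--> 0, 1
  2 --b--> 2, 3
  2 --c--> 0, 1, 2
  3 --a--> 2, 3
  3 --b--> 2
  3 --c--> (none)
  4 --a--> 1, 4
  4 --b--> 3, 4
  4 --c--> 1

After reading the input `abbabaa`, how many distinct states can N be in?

Start: {0}
read a: {3, 4}
read b: {2, 3, 4}
read b: {2, 3, 4}
read a: {0, 1, 2, 3, 4}
read b: {1, 2, 3, 4}
read a: {0, 1, 2, 3, 4}
read a: {0, 1, 2, 3, 4}
Final reachable set {0, 1, 2, 3, 4} has 5 states.

5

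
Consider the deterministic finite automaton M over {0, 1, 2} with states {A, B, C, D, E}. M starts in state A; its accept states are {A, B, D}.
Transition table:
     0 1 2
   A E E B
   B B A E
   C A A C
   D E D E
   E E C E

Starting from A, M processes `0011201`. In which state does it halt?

A

A --0--> E
E --0--> E
E --1--> C
C --1--> A
A --2--> B
B --0--> B
B --1--> A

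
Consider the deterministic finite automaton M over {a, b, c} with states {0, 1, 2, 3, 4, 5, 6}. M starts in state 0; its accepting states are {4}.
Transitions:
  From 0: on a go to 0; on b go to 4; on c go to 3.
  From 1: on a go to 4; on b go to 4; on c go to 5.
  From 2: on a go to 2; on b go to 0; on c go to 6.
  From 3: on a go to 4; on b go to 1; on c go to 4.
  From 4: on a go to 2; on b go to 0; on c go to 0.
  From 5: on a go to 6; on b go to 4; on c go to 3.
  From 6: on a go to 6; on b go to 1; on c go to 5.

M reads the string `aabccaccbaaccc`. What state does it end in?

0 --a--> 0
0 --a--> 0
0 --b--> 4
4 --c--> 0
0 --c--> 3
3 --a--> 4
4 --c--> 0
0 --c--> 3
3 --b--> 1
1 --a--> 4
4 --a--> 2
2 --c--> 6
6 --c--> 5
5 --c--> 3

3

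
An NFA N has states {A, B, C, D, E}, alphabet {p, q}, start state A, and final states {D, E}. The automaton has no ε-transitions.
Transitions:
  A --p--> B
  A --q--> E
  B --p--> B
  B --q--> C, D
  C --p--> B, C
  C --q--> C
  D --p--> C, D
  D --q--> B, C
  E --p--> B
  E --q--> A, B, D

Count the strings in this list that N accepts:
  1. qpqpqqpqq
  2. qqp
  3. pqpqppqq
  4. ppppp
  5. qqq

4

qpqpqqpqq: accepted
qqp: accepted
pqpqppqq: accepted
ppppp: rejected
qqq: accepted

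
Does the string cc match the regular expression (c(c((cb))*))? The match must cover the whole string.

yes

Split as c·c: c matches c and (c((cb))*) matches c.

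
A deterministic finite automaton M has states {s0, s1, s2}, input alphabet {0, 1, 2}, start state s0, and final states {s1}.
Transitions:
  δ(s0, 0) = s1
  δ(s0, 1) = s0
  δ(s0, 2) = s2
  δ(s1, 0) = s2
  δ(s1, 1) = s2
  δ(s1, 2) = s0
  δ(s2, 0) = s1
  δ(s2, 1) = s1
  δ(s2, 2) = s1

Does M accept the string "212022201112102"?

rejected

s0 --2--> s2
s2 --1--> s1
s1 --2--> s0
s0 --0--> s1
s1 --2--> s0
s0 --2--> s2
s2 --2--> s1
s1 --0--> s2
s2 --1--> s1
s1 --1--> s2
s2 --1--> s1
s1 --2--> s0
s0 --1--> s0
s0 --0--> s1
s1 --2--> s0
End in state s0, which is not an accepting state.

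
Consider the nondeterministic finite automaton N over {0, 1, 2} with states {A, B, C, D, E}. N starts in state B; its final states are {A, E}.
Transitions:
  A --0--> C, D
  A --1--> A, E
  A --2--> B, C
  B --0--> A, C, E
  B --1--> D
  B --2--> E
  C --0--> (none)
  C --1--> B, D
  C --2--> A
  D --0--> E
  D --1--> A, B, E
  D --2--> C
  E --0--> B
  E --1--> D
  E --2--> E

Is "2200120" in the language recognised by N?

Start: {B}
read 2: {E}
read 2: {E}
read 0: {B}
read 0: {A, C, E}
read 1: {A, B, D, E}
read 2: {B, C, E}
read 0: {A, B, C, E}
Reachable ∩ accepting = {A, E} — nonempty.

accepted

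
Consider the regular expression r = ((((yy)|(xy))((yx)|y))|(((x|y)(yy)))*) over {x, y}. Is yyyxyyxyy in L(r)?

yes

The right alternative (((x|y)(yy)))* matches yyyxyyxyy.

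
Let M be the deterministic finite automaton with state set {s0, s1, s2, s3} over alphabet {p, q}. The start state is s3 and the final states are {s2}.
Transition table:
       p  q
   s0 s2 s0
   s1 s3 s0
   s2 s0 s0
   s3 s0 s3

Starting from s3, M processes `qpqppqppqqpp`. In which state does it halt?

s0

s3 --q--> s3
s3 --p--> s0
s0 --q--> s0
s0 --p--> s2
s2 --p--> s0
s0 --q--> s0
s0 --p--> s2
s2 --p--> s0
s0 --q--> s0
s0 --q--> s0
s0 --p--> s2
s2 --p--> s0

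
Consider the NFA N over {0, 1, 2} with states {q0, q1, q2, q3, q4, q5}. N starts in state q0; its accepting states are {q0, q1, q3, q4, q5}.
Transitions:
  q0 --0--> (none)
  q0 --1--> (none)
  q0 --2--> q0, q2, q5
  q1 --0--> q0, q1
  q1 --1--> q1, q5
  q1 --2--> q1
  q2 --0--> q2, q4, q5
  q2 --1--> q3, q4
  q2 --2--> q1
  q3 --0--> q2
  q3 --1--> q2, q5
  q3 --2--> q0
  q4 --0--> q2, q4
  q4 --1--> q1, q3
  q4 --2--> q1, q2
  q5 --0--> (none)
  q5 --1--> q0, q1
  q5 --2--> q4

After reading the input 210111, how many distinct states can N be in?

Start: {q0}
read 2: {q0, q2, q5}
read 1: {q0, q1, q3, q4}
read 0: {q0, q1, q2, q4}
read 1: {q1, q3, q4, q5}
read 1: {q0, q1, q2, q3, q5}
read 1: {q0, q1, q2, q3, q4, q5}
Final reachable set {q0, q1, q2, q3, q4, q5} has 6 states.

6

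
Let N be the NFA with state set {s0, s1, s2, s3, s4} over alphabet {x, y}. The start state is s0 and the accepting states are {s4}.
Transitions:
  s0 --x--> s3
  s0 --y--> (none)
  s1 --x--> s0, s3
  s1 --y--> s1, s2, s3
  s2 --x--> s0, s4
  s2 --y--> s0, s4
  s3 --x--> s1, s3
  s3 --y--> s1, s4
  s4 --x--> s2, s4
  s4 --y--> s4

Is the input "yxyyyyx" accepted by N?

rejected

Start: {s0}
read y: {}
The reachable set is empty and stays empty for the remaining 6 symbols.
Reachable ∩ accepting = {} — empty.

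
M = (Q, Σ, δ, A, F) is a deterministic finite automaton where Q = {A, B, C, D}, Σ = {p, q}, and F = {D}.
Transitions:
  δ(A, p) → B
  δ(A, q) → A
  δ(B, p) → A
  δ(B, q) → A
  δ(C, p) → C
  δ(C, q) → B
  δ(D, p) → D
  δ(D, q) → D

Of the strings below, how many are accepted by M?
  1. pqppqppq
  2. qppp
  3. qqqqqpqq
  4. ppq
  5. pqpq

pqppqppq: rejected
qppp: rejected
qqqqqpqq: rejected
ppq: rejected
pqpq: rejected

0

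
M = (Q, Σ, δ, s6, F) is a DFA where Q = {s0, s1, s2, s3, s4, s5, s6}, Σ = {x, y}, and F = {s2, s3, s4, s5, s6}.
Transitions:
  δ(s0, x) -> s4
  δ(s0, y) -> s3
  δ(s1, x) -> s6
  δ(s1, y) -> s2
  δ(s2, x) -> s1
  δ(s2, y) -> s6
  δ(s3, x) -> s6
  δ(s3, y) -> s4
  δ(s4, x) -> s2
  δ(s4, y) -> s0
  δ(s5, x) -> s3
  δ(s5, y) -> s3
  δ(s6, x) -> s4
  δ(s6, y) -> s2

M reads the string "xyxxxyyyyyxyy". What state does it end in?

s6 --x--> s4
s4 --y--> s0
s0 --x--> s4
s4 --x--> s2
s2 --x--> s1
s1 --y--> s2
s2 --y--> s6
s6 --y--> s2
s2 --y--> s6
s6 --y--> s2
s2 --x--> s1
s1 --y--> s2
s2 --y--> s6

s6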